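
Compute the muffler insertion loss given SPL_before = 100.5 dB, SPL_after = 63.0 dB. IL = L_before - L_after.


Insertion loss = SPL without muffler - SPL with muffler
IL = 100.5 - 63.0 = 37.5 dB


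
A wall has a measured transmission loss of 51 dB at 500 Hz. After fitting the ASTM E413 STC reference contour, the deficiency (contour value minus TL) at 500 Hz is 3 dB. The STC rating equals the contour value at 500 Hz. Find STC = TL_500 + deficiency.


By ASTM E413, STC = value of the fitted reference contour at 500 Hz.
Contour value at 500 Hz = TL_500 + deficiency = 51 + 3 = 54
STC = 54


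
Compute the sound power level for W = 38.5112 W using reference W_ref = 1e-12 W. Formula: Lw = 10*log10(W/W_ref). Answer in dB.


W / W_ref = 38.5112 / 1e-12 = 3.85112e+13
Lw = 10 * log10(3.85112e+13) = 135.86 dB


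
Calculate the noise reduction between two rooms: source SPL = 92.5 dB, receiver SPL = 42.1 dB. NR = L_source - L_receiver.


NR = L_source - L_receiver (difference between source and receiving room levels)
NR = 92.5 - 42.1 = 50.4 dB


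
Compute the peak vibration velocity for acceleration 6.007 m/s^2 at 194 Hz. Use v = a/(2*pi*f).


omega = 2*pi*f = 2*pi*194 = 1218.94 rad/s
v = a / omega = 6.007 / 1218.94 = 0.0049281 m/s


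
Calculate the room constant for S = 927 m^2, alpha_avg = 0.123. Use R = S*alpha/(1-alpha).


R = 927 * 0.123 / (1 - 0.123) = 130.01 m^2


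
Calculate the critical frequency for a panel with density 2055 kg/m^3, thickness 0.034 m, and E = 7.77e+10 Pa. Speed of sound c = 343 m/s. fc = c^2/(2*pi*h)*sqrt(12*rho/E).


12*rho/E = 12*2055/7.77e+10 = 3.17375e-07
sqrt(12*rho/E) = sqrt(3.17375e-07) = 0.00056336
c^2/(2*pi*h) = 343^2/(2*pi*0.034) = 550718
fc = 550718 * 0.00056336 = 310.25 Hz


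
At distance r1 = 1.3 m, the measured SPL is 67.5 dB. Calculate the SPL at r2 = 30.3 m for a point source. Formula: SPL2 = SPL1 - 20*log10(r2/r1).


r2/r1 = 30.3/1.3 = 23.3077
Correction = 20*log10(23.3077) = 27.35 dB
SPL2 = 67.5 - 27.35 = 40.15 dB


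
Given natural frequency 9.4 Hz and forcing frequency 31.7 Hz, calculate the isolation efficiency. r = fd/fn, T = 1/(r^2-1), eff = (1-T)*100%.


r = 31.7 / 9.4 = 3.37234
r^2 - 1 = 3.37234^2 - 1 = 10.3727
T = 1/10.3727 = 0.0964069
Efficiency = (1 - 0.0964069)*100 = 90.359 %


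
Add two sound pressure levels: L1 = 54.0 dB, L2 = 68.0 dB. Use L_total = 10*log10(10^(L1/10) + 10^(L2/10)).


10^(54.0/10) = 251189
10^(68.0/10) = 6.30957e+06
Sum = 251189 + 6.30957e+06 = 6.56076e+06
L_total = 10*log10(6.56076e+06) = 68.17 dB


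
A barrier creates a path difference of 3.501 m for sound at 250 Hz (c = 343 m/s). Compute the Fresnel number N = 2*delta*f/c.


N = 2*delta*f/c = 2*delta/lambda, where lambda = c/f
lambda = 343 / 250 = 1.372 m
N = 2 * 3.501 / 1.372 = 5.1035


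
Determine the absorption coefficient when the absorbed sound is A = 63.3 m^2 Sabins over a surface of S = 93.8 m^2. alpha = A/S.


Absorption coefficient = absorbed power / incident power
alpha = A / S = 63.3 / 93.8 = 0.67484


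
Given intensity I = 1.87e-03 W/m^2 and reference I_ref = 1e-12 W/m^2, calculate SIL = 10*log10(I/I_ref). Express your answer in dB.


I / I_ref = 1.87e-03 / 1e-12 = 1.87e+09
SIL = 10 * log10(1.87e+09) = 92.718 dB


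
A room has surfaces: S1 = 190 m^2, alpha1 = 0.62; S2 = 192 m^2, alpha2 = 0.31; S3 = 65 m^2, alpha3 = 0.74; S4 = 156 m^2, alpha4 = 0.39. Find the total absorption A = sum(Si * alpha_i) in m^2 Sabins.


190 * 0.62 = 117.8
192 * 0.31 = 59.52
65 * 0.74 = 48.1
156 * 0.39 = 60.84
A_total = 117.8 + 59.52 + 48.1 + 60.84 = 286.26 m^2


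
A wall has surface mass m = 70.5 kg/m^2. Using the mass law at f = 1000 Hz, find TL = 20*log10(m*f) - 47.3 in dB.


m * f = 70.5 * 1000 = 70500
20*log10(70500) = 96.9638 dB
TL = 96.9638 - 47.3 = 49.664 dB


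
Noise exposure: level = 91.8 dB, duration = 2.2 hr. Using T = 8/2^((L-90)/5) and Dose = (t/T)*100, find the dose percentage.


T_allowed = 8 / 2^((91.8 - 90)/5) = 6.23332 hr
Dose = 2.2 / 6.23332 * 100 = 35.294 %


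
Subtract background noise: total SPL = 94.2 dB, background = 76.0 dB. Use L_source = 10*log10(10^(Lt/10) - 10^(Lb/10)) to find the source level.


10^(94.2/10) = 2.63027e+09
10^(76.0/10) = 3.98107e+07
Difference = 2.63027e+09 - 3.98107e+07 = 2.59046e+09
L_source = 10*log10(2.59046e+09) = 94.134 dB


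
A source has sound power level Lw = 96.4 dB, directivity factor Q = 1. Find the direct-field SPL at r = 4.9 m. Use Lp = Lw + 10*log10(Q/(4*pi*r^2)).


4*pi*r^2 = 4*pi*4.9^2 = 301.719 m^2
Q / (4*pi*r^2) = 1 / 301.719 = 0.00331434
Lp = 96.4 + 10*log10(0.00331434) = 71.604 dB


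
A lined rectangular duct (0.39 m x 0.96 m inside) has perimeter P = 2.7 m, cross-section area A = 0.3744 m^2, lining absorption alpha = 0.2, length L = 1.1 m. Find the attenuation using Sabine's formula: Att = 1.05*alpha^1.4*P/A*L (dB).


alpha^1.4 = 0.2^1.4 = 0.105061
Attenuation rate = 1.05 * alpha^1.4 * P / A
= 1.05 * 0.105061 * 2.7 / 0.3744 = 0.795534 dB/m
Total Att = 0.795534 * 1.1 = 0.87509 dB


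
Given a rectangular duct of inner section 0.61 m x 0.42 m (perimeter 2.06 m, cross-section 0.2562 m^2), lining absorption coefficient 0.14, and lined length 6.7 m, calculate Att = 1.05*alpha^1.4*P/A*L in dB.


alpha^1.4 = 0.14^1.4 = 0.0637645
Attenuation rate = 1.05 * alpha^1.4 * P / A
= 1.05 * 0.0637645 * 2.06 / 0.2562 = 0.53834 dB/m
Total Att = 0.53834 * 6.7 = 3.6069 dB


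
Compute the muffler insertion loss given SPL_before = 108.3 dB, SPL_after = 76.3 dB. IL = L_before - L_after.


Insertion loss = SPL without muffler - SPL with muffler
IL = 108.3 - 76.3 = 32 dB


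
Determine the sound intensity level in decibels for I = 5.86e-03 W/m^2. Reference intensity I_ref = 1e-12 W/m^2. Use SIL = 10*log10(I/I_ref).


I / I_ref = 5.86e-03 / 1e-12 = 5.86e+09
SIL = 10 * log10(5.86e+09) = 97.679 dB


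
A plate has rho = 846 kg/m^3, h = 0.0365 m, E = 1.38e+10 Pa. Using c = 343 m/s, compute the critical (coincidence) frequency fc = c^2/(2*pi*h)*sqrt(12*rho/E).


12*rho/E = 12*846/1.38e+10 = 7.35652e-07
sqrt(12*rho/E) = sqrt(7.35652e-07) = 0.000857702
c^2/(2*pi*h) = 343^2/(2*pi*0.0365) = 512998
fc = 512998 * 0.000857702 = 440 Hz


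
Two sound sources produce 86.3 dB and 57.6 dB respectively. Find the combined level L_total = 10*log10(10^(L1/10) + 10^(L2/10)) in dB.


10^(86.3/10) = 4.2658e+08
10^(57.6/10) = 575440
Sum = 4.2658e+08 + 575440 = 4.27155e+08
L_total = 10*log10(4.27155e+08) = 86.306 dB


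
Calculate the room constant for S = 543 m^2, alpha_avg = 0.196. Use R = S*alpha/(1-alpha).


R = 543 * 0.196 / (1 - 0.196) = 132.37 m^2


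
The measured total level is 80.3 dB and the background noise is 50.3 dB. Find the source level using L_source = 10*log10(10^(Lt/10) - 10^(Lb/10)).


10^(80.3/10) = 1.07152e+08
10^(50.3/10) = 107152
Difference = 1.07152e+08 - 107152 = 1.07045e+08
L_source = 10*log10(1.07045e+08) = 80.296 dB


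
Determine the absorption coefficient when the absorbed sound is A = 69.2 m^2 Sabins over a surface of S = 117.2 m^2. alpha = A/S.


Absorption coefficient = absorbed power / incident power
alpha = A / S = 69.2 / 117.2 = 0.59044


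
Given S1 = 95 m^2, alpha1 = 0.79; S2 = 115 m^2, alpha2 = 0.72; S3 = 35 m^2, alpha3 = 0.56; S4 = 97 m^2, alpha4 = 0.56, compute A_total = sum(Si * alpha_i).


95 * 0.79 = 75.05
115 * 0.72 = 82.8
35 * 0.56 = 19.6
97 * 0.56 = 54.32
A_total = 75.05 + 82.8 + 19.6 + 54.32 = 231.77 m^2


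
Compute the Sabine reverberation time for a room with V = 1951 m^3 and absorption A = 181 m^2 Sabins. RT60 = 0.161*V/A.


RT60 = 0.161 * 1951 / 181 = 1.7354 s


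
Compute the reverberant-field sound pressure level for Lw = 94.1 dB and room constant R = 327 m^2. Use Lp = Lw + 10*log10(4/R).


4/R = 4/327 = 0.0122324
Lp = 94.1 + 10*log10(0.0122324) = 74.975 dB


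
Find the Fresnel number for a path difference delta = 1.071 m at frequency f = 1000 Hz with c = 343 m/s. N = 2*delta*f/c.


N = 2*delta*f/c = 2*delta/lambda, where lambda = c/f
lambda = 343 / 1000 = 0.343 m
N = 2 * 1.071 / 0.343 = 6.2449


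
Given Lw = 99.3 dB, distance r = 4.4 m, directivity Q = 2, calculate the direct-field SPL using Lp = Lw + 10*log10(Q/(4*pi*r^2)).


4*pi*r^2 = 4*pi*4.4^2 = 243.285 m^2
Q / (4*pi*r^2) = 2 / 243.285 = 0.00822081
Lp = 99.3 + 10*log10(0.00822081) = 78.449 dB


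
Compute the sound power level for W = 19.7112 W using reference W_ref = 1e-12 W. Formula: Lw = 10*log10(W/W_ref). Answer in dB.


W / W_ref = 19.7112 / 1e-12 = 1.97112e+13
Lw = 10 * log10(1.97112e+13) = 132.95 dB


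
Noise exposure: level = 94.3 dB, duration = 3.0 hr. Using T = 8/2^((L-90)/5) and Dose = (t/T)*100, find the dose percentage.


T_allowed = 8 / 2^((94.3 - 90)/5) = 4.40762 hr
Dose = 3.0 / 4.40762 * 100 = 68.064 %


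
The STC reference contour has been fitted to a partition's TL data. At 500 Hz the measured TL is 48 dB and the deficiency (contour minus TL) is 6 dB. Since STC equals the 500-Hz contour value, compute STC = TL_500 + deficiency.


By ASTM E413, STC = value of the fitted reference contour at 500 Hz.
Contour value at 500 Hz = TL_500 + deficiency = 48 + 6 = 54
STC = 54


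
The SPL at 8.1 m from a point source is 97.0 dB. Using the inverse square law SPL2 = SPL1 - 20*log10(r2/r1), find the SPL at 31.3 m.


r2/r1 = 31.3/8.1 = 3.8642
Correction = 20*log10(3.8642) = 11.7412 dB
SPL2 = 97.0 - 11.7412 = 85.259 dB


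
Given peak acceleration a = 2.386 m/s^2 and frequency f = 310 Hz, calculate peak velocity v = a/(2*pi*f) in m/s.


omega = 2*pi*f = 2*pi*310 = 1947.79 rad/s
v = a / omega = 2.386 / 1947.79 = 0.001225 m/s


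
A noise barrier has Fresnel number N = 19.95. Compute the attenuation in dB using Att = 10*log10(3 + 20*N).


3 + 20*N = 3 + 20*19.95 = 402
Att = 10*log10(402) = 26.042 dB


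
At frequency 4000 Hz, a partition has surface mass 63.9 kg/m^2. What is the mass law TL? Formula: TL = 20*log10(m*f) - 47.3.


m * f = 63.9 * 4000 = 255600
20*log10(255600) = 108.151 dB
TL = 108.151 - 47.3 = 60.851 dB


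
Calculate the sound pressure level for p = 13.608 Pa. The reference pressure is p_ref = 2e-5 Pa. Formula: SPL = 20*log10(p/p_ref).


p / p_ref = 13.608 / 2e-5 = 680400
SPL = 20 * log10(680400) = 116.66 dB


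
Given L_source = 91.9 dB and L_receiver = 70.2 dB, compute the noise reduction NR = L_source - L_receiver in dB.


NR = L_source - L_receiver (difference between source and receiving room levels)
NR = 91.9 - 70.2 = 21.7 dB


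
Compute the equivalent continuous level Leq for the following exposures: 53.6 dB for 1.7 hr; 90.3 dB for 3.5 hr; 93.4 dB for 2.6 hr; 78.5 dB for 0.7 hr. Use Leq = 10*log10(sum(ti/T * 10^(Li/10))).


T_total = 1.7 + 3.5 + 2.6 + 0.7 = 8.5 hr
(1.7/8.5) * 10^(53.6/10) = 45817.4
(3.5/8.5) * 10^(90.3/10) = 4.41214e+08
(2.6/8.5) * 10^(93.4/10) = 6.69198e+08
(0.7/8.5) * 10^(78.5/10) = 5.83014e+06
Sum = 45817.4 + 4.41214e+08 + 6.69198e+08 + 5.83014e+06 = 1.11629e+09
Leq = 10*log10(1.11629e+09) = 90.478 dB


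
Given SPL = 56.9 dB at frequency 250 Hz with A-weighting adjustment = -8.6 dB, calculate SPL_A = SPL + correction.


A-weighting table: 250 Hz -> -8.6 dB correction
SPL_A = SPL + correction = 56.9 + (-8.6) = 48.3 dBA


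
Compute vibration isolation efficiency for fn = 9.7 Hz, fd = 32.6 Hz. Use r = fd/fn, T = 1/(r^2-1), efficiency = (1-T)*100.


r = 32.6 / 9.7 = 3.36082
r^2 - 1 = 3.36082^2 - 1 = 10.2951
T = 1/10.2951 = 0.0971336
Efficiency = (1 - 0.0971336)*100 = 90.287 %


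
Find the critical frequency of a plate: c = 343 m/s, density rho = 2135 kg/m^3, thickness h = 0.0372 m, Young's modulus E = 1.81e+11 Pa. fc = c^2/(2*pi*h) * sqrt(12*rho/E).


12*rho/E = 12*2135/1.81e+11 = 1.41547e-07
sqrt(12*rho/E) = sqrt(1.41547e-07) = 0.000376227
c^2/(2*pi*h) = 343^2/(2*pi*0.0372) = 503345
fc = 503345 * 0.000376227 = 189.37 Hz


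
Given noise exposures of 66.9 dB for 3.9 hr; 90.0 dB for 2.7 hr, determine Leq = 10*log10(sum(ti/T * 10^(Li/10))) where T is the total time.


T_total = 3.9 + 2.7 = 6.6 hr
(3.9/6.6) * 10^(66.9/10) = 2.89415e+06
(2.7/6.6) * 10^(90.0/10) = 4.09091e+08
Sum = 2.89415e+06 + 4.09091e+08 = 4.11985e+08
Leq = 10*log10(4.11985e+08) = 86.149 dB


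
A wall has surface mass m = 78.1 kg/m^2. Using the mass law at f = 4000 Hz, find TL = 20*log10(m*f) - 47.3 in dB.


m * f = 78.1 * 4000 = 312400
20*log10(312400) = 109.894 dB
TL = 109.894 - 47.3 = 62.594 dB


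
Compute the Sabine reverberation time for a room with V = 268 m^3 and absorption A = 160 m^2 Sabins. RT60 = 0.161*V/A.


RT60 = 0.161 * 268 / 160 = 0.26967 s


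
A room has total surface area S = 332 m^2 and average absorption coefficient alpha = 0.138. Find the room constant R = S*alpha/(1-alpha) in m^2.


R = 332 * 0.138 / (1 - 0.138) = 53.151 m^2


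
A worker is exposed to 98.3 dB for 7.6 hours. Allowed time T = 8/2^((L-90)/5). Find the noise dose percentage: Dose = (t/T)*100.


T_allowed = 8 / 2^((98.3 - 90)/5) = 2.53151 hr
Dose = 7.6 / 2.53151 * 100 = 300.22 %


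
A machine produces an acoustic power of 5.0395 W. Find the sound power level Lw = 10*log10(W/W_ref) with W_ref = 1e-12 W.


W / W_ref = 5.0395 / 1e-12 = 5.0395e+12
Lw = 10 * log10(5.0395e+12) = 127.02 dB


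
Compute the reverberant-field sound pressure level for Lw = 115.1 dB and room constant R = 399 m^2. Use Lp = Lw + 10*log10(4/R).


4/R = 4/399 = 0.0100251
Lp = 115.1 + 10*log10(0.0100251) = 95.111 dB


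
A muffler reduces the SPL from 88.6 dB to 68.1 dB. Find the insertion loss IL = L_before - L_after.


Insertion loss = SPL without muffler - SPL with muffler
IL = 88.6 - 68.1 = 20.5 dB


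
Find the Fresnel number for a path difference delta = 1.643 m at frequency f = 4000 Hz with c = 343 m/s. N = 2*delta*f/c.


N = 2*delta*f/c = 2*delta/lambda, where lambda = c/f
lambda = 343 / 4000 = 0.08575 m
N = 2 * 1.643 / 0.08575 = 38.321


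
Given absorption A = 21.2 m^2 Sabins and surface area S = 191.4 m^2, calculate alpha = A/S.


Absorption coefficient = absorbed power / incident power
alpha = A / S = 21.2 / 191.4 = 0.11076


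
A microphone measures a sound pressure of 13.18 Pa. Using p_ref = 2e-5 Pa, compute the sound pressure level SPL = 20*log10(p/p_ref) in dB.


p / p_ref = 13.18 / 2e-5 = 659000
SPL = 20 * log10(659000) = 116.38 dB


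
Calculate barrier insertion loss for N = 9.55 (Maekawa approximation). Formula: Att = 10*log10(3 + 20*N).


3 + 20*N = 3 + 20*9.55 = 194
Att = 10*log10(194) = 22.878 dB


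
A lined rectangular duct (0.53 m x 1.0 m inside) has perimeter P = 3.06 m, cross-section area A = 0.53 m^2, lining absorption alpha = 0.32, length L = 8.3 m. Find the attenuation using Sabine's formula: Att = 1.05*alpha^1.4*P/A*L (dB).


alpha^1.4 = 0.32^1.4 = 0.202866
Attenuation rate = 1.05 * alpha^1.4 * P / A
= 1.05 * 0.202866 * 3.06 / 0.53 = 1.22983 dB/m
Total Att = 1.22983 * 8.3 = 10.208 dB


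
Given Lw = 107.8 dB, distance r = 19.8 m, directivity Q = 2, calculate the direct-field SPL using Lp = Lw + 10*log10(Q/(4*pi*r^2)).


4*pi*r^2 = 4*pi*19.8^2 = 4926.52 m^2
Q / (4*pi*r^2) = 2 / 4926.52 = 0.000405966
Lp = 107.8 + 10*log10(0.000405966) = 73.885 dB


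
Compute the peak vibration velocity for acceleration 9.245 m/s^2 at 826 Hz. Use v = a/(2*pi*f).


omega = 2*pi*f = 2*pi*826 = 5189.91 rad/s
v = a / omega = 9.245 / 5189.91 = 0.0017813 m/s


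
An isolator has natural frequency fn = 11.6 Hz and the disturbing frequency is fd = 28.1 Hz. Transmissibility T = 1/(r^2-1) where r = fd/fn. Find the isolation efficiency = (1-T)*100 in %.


r = 28.1 / 11.6 = 2.42241
r^2 - 1 = 2.42241^2 - 1 = 4.86807
T = 1/4.86807 = 0.20542
Efficiency = (1 - 0.20542)*100 = 79.458 %


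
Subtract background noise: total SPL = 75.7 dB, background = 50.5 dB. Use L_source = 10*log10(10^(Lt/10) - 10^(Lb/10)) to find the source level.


10^(75.7/10) = 3.71535e+07
10^(50.5/10) = 112202
Difference = 3.71535e+07 - 112202 = 3.70413e+07
L_source = 10*log10(3.70413e+07) = 75.687 dB


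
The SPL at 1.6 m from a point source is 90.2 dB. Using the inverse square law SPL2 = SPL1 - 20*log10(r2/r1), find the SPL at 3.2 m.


r2/r1 = 3.2/1.6 = 2
Correction = 20*log10(2) = 6.0206 dB
SPL2 = 90.2 - 6.0206 = 84.179 dB


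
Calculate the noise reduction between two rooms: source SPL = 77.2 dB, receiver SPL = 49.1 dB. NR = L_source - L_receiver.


NR = L_source - L_receiver (difference between source and receiving room levels)
NR = 77.2 - 49.1 = 28.1 dB


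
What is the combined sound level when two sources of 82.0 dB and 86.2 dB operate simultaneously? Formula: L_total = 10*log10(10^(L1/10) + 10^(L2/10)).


10^(82.0/10) = 1.58489e+08
10^(86.2/10) = 4.16869e+08
Sum = 1.58489e+08 + 4.16869e+08 = 5.75358e+08
L_total = 10*log10(5.75358e+08) = 87.599 dB


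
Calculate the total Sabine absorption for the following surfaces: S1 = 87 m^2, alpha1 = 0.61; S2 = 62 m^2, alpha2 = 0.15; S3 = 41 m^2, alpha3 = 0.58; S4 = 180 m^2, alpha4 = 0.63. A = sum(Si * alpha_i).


87 * 0.61 = 53.07
62 * 0.15 = 9.3
41 * 0.58 = 23.78
180 * 0.63 = 113.4
A_total = 53.07 + 9.3 + 23.78 + 113.4 = 199.55 m^2


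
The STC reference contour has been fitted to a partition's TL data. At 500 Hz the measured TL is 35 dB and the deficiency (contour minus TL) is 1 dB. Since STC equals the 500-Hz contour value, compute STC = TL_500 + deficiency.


By ASTM E413, STC = value of the fitted reference contour at 500 Hz.
Contour value at 500 Hz = TL_500 + deficiency = 35 + 1 = 36
STC = 36


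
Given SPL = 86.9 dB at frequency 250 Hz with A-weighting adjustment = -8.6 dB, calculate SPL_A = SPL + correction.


A-weighting table: 250 Hz -> -8.6 dB correction
SPL_A = SPL + correction = 86.9 + (-8.6) = 78.3 dBA


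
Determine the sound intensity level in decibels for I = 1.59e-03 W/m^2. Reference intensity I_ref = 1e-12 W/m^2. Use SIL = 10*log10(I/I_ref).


I / I_ref = 1.59e-03 / 1e-12 = 1.59e+09
SIL = 10 * log10(1.59e+09) = 92.014 dB


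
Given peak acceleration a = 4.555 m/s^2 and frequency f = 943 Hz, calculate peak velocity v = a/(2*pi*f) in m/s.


omega = 2*pi*f = 2*pi*943 = 5925.04 rad/s
v = a / omega = 4.555 / 5925.04 = 0.00076877 m/s


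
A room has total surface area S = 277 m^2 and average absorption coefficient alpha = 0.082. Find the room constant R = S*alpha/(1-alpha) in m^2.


R = 277 * 0.082 / (1 - 0.082) = 24.743 m^2


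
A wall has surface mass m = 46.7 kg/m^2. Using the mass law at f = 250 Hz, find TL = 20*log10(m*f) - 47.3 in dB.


m * f = 46.7 * 250 = 11675
20*log10(11675) = 81.3451 dB
TL = 81.3451 - 47.3 = 34.045 dB


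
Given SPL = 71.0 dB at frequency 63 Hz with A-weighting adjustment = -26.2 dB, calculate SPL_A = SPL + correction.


A-weighting table: 63 Hz -> -26.2 dB correction
SPL_A = SPL + correction = 71.0 + (-26.2) = 44.8 dBA


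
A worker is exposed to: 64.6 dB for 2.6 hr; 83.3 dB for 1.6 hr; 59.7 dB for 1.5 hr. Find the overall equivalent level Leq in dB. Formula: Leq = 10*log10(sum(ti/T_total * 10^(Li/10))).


T_total = 2.6 + 1.6 + 1.5 = 5.7 hr
(2.6/5.7) * 10^(64.6/10) = 1.31552e+06
(1.6/5.7) * 10^(83.3/10) = 6.0013e+07
(1.5/5.7) * 10^(59.7/10) = 245593
Sum = 1.31552e+06 + 6.0013e+07 + 245593 = 6.15741e+07
Leq = 10*log10(6.15741e+07) = 77.894 dB


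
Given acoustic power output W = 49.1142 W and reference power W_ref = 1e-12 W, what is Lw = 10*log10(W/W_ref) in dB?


W / W_ref = 49.1142 / 1e-12 = 4.91142e+13
Lw = 10 * log10(4.91142e+13) = 136.91 dB


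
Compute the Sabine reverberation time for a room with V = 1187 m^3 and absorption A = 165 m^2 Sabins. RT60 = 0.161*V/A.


RT60 = 0.161 * 1187 / 165 = 1.1582 s


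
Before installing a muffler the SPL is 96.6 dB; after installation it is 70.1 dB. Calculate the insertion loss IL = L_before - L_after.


Insertion loss = SPL without muffler - SPL with muffler
IL = 96.6 - 70.1 = 26.5 dB


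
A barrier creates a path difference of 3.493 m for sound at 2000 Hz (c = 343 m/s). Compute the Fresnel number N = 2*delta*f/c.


N = 2*delta*f/c = 2*delta/lambda, where lambda = c/f
lambda = 343 / 2000 = 0.1715 m
N = 2 * 3.493 / 0.1715 = 40.735


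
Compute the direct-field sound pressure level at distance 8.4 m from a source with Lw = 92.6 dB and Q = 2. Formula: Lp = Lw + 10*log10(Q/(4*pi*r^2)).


4*pi*r^2 = 4*pi*8.4^2 = 886.683 m^2
Q / (4*pi*r^2) = 2 / 886.683 = 0.0022556
Lp = 92.6 + 10*log10(0.0022556) = 66.133 dB


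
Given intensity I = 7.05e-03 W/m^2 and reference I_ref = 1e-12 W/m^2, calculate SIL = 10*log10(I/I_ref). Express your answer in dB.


I / I_ref = 7.05e-03 / 1e-12 = 7.05e+09
SIL = 10 * log10(7.05e+09) = 98.482 dB


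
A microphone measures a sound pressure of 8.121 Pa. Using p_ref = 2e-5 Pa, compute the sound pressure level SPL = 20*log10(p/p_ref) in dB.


p / p_ref = 8.121 / 2e-5 = 406050
SPL = 20 * log10(406050) = 112.17 dB


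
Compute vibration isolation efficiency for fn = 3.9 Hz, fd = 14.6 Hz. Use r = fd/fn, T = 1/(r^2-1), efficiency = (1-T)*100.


r = 14.6 / 3.9 = 3.74359
r^2 - 1 = 3.74359^2 - 1 = 13.0145
T = 1/13.0145 = 0.0768374
Efficiency = (1 - 0.0768374)*100 = 92.316 %


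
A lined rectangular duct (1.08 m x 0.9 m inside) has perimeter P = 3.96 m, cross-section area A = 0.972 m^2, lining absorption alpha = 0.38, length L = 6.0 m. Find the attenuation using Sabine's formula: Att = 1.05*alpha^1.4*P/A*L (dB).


alpha^1.4 = 0.38^1.4 = 0.258046
Attenuation rate = 1.05 * alpha^1.4 * P / A
= 1.05 * 0.258046 * 3.96 / 0.972 = 1.10386 dB/m
Total Att = 1.10386 * 6.0 = 6.6232 dB


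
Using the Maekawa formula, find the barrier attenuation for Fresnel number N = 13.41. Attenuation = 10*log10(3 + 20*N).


3 + 20*N = 3 + 20*13.41 = 271.2
Att = 10*log10(271.2) = 24.333 dB


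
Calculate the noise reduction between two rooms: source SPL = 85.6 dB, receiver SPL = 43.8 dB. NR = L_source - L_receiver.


NR = L_source - L_receiver (difference between source and receiving room levels)
NR = 85.6 - 43.8 = 41.8 dB


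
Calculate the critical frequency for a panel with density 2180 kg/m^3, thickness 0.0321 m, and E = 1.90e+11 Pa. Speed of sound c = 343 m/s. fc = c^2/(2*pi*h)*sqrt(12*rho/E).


12*rho/E = 12*2180/1.90e+11 = 1.37684e-07
sqrt(12*rho/E) = sqrt(1.37684e-07) = 0.000371058
c^2/(2*pi*h) = 343^2/(2*pi*0.0321) = 583315
fc = 583315 * 0.000371058 = 216.44 Hz


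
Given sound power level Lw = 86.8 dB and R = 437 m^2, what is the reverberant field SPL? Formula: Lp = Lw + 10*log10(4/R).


4/R = 4/437 = 0.00915332
Lp = 86.8 + 10*log10(0.00915332) = 66.416 dB


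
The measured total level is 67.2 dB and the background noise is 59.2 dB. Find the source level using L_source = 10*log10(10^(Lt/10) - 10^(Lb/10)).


10^(67.2/10) = 5.24807e+06
10^(59.2/10) = 831764
Difference = 5.24807e+06 - 831764 = 4.41631e+06
L_source = 10*log10(4.41631e+06) = 66.451 dB


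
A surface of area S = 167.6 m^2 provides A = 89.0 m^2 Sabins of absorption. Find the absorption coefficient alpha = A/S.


Absorption coefficient = absorbed power / incident power
alpha = A / S = 89.0 / 167.6 = 0.53103


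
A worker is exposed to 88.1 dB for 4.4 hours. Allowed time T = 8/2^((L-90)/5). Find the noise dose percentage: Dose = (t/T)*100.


T_allowed = 8 / 2^((88.1 - 90)/5) = 10.4107 hr
Dose = 4.4 / 10.4107 * 100 = 42.264 %


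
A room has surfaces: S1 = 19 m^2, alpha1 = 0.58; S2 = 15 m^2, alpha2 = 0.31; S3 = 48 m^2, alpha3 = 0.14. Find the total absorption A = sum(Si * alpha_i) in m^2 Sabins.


19 * 0.58 = 11.02
15 * 0.31 = 4.65
48 * 0.14 = 6.72
A_total = 11.02 + 4.65 + 6.72 = 22.39 m^2


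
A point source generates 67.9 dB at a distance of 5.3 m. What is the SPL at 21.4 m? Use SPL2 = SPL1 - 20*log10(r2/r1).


r2/r1 = 21.4/5.3 = 4.03774
Correction = 20*log10(4.03774) = 12.1228 dB
SPL2 = 67.9 - 12.1228 = 55.777 dB


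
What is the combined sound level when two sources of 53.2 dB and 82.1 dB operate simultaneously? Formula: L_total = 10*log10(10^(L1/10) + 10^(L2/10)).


10^(53.2/10) = 208930
10^(82.1/10) = 1.62181e+08
Sum = 208930 + 1.62181e+08 = 1.6239e+08
L_total = 10*log10(1.6239e+08) = 82.106 dB


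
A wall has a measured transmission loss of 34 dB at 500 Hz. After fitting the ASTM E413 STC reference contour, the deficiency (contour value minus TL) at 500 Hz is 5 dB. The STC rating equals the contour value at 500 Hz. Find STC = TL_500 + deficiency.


By ASTM E413, STC = value of the fitted reference contour at 500 Hz.
Contour value at 500 Hz = TL_500 + deficiency = 34 + 5 = 39
STC = 39


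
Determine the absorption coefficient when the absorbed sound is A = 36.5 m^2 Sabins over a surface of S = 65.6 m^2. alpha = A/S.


Absorption coefficient = absorbed power / incident power
alpha = A / S = 36.5 / 65.6 = 0.5564


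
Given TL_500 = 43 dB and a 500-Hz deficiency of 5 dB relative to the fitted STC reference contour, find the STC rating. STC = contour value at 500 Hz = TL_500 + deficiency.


By ASTM E413, STC = value of the fitted reference contour at 500 Hz.
Contour value at 500 Hz = TL_500 + deficiency = 43 + 5 = 48
STC = 48


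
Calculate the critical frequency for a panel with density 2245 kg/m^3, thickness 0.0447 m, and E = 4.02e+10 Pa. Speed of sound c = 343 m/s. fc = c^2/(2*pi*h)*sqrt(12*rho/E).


12*rho/E = 12*2245/4.02e+10 = 6.70149e-07
sqrt(12*rho/E) = sqrt(6.70149e-07) = 0.000818626
c^2/(2*pi*h) = 343^2/(2*pi*0.0447) = 418891
fc = 418891 * 0.000818626 = 342.92 Hz


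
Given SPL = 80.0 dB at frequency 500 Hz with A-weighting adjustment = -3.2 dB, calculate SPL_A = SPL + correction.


A-weighting table: 500 Hz -> -3.2 dB correction
SPL_A = SPL + correction = 80.0 + (-3.2) = 76.8 dBA


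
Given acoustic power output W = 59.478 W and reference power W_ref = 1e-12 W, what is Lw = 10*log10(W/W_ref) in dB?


W / W_ref = 59.478 / 1e-12 = 5.9478e+13
Lw = 10 * log10(5.9478e+13) = 137.74 dB


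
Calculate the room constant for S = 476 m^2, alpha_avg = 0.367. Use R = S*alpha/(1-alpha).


R = 476 * 0.367 / (1 - 0.367) = 275.97 m^2


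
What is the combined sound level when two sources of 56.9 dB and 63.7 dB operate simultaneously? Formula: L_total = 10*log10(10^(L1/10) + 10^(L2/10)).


10^(56.9/10) = 489779
10^(63.7/10) = 2.34423e+06
Sum = 489779 + 2.34423e+06 = 2.83401e+06
L_total = 10*log10(2.83401e+06) = 64.524 dB


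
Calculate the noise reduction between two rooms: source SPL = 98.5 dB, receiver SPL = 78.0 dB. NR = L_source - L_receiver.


NR = L_source - L_receiver (difference between source and receiving room levels)
NR = 98.5 - 78.0 = 20.5 dB


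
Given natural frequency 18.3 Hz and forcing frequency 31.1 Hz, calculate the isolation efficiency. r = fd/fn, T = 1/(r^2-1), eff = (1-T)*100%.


r = 31.1 / 18.3 = 1.69945
r^2 - 1 = 1.69945^2 - 1 = 1.88813
T = 1/1.88813 = 0.529625
Efficiency = (1 - 0.529625)*100 = 47.038 %


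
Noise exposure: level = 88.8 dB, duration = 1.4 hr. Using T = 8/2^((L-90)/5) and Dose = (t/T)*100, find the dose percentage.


T_allowed = 8 / 2^((88.8 - 90)/5) = 9.44794 hr
Dose = 1.4 / 9.44794 * 100 = 14.818 %


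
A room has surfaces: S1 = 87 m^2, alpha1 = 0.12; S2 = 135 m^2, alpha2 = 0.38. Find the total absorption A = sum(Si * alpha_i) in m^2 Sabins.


87 * 0.12 = 10.44
135 * 0.38 = 51.3
A_total = 10.44 + 51.3 = 61.74 m^2


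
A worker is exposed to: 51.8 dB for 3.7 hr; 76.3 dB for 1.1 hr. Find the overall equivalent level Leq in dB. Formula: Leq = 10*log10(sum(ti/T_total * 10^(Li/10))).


T_total = 3.7 + 1.1 = 4.8 hr
(3.7/4.8) * 10^(51.8/10) = 116670
(1.1/4.8) * 10^(76.3/10) = 9.77578e+06
Sum = 116670 + 9.77578e+06 = 9.89245e+06
Leq = 10*log10(9.89245e+06) = 69.953 dB


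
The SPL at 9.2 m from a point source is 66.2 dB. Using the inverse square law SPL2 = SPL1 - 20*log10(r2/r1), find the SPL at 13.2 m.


r2/r1 = 13.2/9.2 = 1.43478
Correction = 20*log10(1.43478) = 3.13571 dB
SPL2 = 66.2 - 3.13571 = 63.064 dB


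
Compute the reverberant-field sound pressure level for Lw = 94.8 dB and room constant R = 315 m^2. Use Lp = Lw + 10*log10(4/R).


4/R = 4/315 = 0.0126984
Lp = 94.8 + 10*log10(0.0126984) = 75.837 dB


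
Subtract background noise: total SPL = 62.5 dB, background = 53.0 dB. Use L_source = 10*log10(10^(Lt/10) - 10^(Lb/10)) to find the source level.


10^(62.5/10) = 1.77828e+06
10^(53.0/10) = 199526
Difference = 1.77828e+06 - 199526 = 1.57875e+06
L_source = 10*log10(1.57875e+06) = 61.983 dB


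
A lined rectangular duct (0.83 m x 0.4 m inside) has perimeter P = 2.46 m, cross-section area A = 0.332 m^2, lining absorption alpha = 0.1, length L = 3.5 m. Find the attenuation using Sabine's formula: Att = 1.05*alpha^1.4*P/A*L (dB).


alpha^1.4 = 0.1^1.4 = 0.0398107
Attenuation rate = 1.05 * alpha^1.4 * P / A
= 1.05 * 0.0398107 * 2.46 / 0.332 = 0.309732 dB/m
Total Att = 0.309732 * 3.5 = 1.0841 dB


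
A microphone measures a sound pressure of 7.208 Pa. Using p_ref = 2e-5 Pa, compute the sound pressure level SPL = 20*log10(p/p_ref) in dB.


p / p_ref = 7.208 / 2e-5 = 360400
SPL = 20 * log10(360400) = 111.14 dB


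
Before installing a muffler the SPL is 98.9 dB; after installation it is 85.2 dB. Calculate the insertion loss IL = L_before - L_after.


Insertion loss = SPL without muffler - SPL with muffler
IL = 98.9 - 85.2 = 13.7 dB


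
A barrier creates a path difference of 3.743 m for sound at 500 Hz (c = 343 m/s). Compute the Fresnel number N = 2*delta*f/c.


N = 2*delta*f/c = 2*delta/lambda, where lambda = c/f
lambda = 343 / 500 = 0.686 m
N = 2 * 3.743 / 0.686 = 10.913


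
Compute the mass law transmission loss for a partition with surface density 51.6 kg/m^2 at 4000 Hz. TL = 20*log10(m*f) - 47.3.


m * f = 51.6 * 4000 = 206400
20*log10(206400) = 106.294 dB
TL = 106.294 - 47.3 = 58.994 dB


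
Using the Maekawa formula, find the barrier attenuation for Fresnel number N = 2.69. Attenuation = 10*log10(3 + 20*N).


3 + 20*N = 3 + 20*2.69 = 56.8
Att = 10*log10(56.8) = 17.543 dB


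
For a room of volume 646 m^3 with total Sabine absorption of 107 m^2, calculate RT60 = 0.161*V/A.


RT60 = 0.161 * 646 / 107 = 0.97202 s


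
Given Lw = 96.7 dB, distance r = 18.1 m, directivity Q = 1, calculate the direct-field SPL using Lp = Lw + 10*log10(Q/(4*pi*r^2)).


4*pi*r^2 = 4*pi*18.1^2 = 4116.87 m^2
Q / (4*pi*r^2) = 1 / 4116.87 = 0.000242903
Lp = 96.7 + 10*log10(0.000242903) = 60.554 dB


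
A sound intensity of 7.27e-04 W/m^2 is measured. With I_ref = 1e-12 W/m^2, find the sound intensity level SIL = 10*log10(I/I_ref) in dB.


I / I_ref = 7.27e-04 / 1e-12 = 7.27e+08
SIL = 10 * log10(7.27e+08) = 88.615 dB


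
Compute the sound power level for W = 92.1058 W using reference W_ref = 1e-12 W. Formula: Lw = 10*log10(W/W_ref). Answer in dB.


W / W_ref = 92.1058 / 1e-12 = 9.21058e+13
Lw = 10 * log10(9.21058e+13) = 139.64 dB


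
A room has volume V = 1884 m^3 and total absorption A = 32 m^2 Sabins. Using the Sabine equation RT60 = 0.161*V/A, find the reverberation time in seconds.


RT60 = 0.161 * 1884 / 32 = 9.4789 s


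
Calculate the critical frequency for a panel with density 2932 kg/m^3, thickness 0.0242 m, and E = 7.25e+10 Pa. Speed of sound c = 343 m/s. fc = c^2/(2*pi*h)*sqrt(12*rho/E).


12*rho/E = 12*2932/7.25e+10 = 4.85297e-07
sqrt(12*rho/E) = sqrt(4.85297e-07) = 0.000696633
c^2/(2*pi*h) = 343^2/(2*pi*0.0242) = 773736
fc = 773736 * 0.000696633 = 539.01 Hz


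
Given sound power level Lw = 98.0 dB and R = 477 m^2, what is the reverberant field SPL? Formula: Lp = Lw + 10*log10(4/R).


4/R = 4/477 = 0.00838574
Lp = 98.0 + 10*log10(0.00838574) = 77.235 dB


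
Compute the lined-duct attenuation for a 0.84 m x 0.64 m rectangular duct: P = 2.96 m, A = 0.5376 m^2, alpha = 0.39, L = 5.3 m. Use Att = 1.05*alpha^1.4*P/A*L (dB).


alpha^1.4 = 0.39^1.4 = 0.267603
Attenuation rate = 1.05 * alpha^1.4 * P / A
= 1.05 * 0.267603 * 2.96 / 0.5376 = 1.54708 dB/m
Total Att = 1.54708 * 5.3 = 8.1995 dB


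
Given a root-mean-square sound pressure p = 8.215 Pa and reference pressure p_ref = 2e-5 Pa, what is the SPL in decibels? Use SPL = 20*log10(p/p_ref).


p / p_ref = 8.215 / 2e-5 = 410750
SPL = 20 * log10(410750) = 112.27 dB


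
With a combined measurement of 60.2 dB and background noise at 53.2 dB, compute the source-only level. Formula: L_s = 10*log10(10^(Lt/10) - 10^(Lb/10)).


10^(60.2/10) = 1.04713e+06
10^(53.2/10) = 208930
Difference = 1.04713e+06 - 208930 = 838200
L_source = 10*log10(838200) = 59.233 dB


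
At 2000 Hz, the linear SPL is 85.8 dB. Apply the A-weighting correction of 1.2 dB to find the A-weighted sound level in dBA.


A-weighting table: 2000 Hz -> 1.2 dB correction
SPL_A = SPL + correction = 85.8 + (1.2) = 87 dBA


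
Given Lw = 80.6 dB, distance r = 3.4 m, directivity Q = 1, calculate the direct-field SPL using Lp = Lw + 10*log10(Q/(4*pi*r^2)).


4*pi*r^2 = 4*pi*3.4^2 = 145.267 m^2
Q / (4*pi*r^2) = 1 / 145.267 = 0.00688388
Lp = 80.6 + 10*log10(0.00688388) = 58.978 dB


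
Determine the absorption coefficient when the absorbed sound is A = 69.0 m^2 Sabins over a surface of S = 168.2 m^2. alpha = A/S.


Absorption coefficient = absorbed power / incident power
alpha = A / S = 69.0 / 168.2 = 0.41023


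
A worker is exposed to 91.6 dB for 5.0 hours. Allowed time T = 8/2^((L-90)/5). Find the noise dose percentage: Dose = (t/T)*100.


T_allowed = 8 / 2^((91.6 - 90)/5) = 6.40856 hr
Dose = 5.0 / 6.40856 * 100 = 78.021 %


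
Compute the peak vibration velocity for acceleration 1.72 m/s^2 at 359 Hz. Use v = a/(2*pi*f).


omega = 2*pi*f = 2*pi*359 = 2255.66 rad/s
v = a / omega = 1.72 / 2255.66 = 0.00076253 m/s


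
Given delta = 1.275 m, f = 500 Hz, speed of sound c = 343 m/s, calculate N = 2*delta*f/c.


N = 2*delta*f/c = 2*delta/lambda, where lambda = c/f
lambda = 343 / 500 = 0.686 m
N = 2 * 1.275 / 0.686 = 3.7172


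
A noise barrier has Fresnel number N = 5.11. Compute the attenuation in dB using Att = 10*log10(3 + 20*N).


3 + 20*N = 3 + 20*5.11 = 105.2
Att = 10*log10(105.2) = 20.22 dB


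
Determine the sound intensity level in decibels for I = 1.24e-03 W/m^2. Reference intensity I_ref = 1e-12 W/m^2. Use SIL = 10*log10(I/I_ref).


I / I_ref = 1.24e-03 / 1e-12 = 1.24e+09
SIL = 10 * log10(1.24e+09) = 90.934 dB


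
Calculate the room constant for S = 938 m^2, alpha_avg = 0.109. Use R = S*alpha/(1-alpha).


R = 938 * 0.109 / (1 - 0.109) = 114.75 m^2


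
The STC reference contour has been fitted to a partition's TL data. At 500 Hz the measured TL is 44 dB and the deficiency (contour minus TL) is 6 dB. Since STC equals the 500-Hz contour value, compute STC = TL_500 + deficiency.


By ASTM E413, STC = value of the fitted reference contour at 500 Hz.
Contour value at 500 Hz = TL_500 + deficiency = 44 + 6 = 50
STC = 50


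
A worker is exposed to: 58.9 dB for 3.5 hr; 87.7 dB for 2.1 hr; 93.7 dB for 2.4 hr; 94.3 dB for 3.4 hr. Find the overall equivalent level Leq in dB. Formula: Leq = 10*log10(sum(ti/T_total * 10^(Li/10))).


T_total = 3.5 + 2.1 + 2.4 + 3.4 = 11.4 hr
(3.5/11.4) * 10^(58.9/10) = 238321
(2.1/11.4) * 10^(87.7/10) = 1.08471e+08
(2.4/11.4) * 10^(93.7/10) = 4.93522e+08
(3.4/11.4) * 10^(94.3/10) = 8.02738e+08
Sum = 238321 + 1.08471e+08 + 4.93522e+08 + 8.02738e+08 = 1.40497e+09
Leq = 10*log10(1.40497e+09) = 91.477 dB


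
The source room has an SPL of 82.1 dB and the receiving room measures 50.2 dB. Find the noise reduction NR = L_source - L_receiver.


NR = L_source - L_receiver (difference between source and receiving room levels)
NR = 82.1 - 50.2 = 31.9 dB


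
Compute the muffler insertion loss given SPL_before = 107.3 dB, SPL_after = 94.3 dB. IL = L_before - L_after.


Insertion loss = SPL without muffler - SPL with muffler
IL = 107.3 - 94.3 = 13 dB


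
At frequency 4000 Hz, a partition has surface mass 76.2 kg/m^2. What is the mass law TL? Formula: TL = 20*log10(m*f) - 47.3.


m * f = 76.2 * 4000 = 304800
20*log10(304800) = 109.68 dB
TL = 109.68 - 47.3 = 62.38 dB


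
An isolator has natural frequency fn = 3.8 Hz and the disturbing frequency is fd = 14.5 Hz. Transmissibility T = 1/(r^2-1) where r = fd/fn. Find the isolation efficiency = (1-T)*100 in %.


r = 14.5 / 3.8 = 3.81579
r^2 - 1 = 3.81579^2 - 1 = 13.5603
T = 1/13.5603 = 0.0737447
Efficiency = (1 - 0.0737447)*100 = 92.626 %


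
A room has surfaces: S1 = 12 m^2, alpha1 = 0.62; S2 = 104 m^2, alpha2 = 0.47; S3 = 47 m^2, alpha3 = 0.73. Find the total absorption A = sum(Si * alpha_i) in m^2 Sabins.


12 * 0.62 = 7.44
104 * 0.47 = 48.88
47 * 0.73 = 34.31
A_total = 7.44 + 48.88 + 34.31 = 90.63 m^2


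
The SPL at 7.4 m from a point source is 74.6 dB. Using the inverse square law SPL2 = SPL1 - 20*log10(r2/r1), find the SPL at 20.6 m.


r2/r1 = 20.6/7.4 = 2.78378
Correction = 20*log10(2.78378) = 8.8927 dB
SPL2 = 74.6 - 8.8927 = 65.707 dB


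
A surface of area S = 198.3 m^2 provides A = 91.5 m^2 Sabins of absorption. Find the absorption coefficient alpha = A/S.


Absorption coefficient = absorbed power / incident power
alpha = A / S = 91.5 / 198.3 = 0.46142


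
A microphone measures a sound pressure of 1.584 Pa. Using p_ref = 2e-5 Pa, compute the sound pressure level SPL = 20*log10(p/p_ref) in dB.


p / p_ref = 1.584 / 2e-5 = 79200
SPL = 20 * log10(79200) = 97.975 dB


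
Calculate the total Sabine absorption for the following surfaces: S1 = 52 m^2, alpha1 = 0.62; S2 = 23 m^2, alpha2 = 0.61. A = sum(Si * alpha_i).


52 * 0.62 = 32.24
23 * 0.61 = 14.03
A_total = 32.24 + 14.03 = 46.27 m^2


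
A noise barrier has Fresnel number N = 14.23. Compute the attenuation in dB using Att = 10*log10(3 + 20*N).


3 + 20*N = 3 + 20*14.23 = 287.6
Att = 10*log10(287.6) = 24.588 dB


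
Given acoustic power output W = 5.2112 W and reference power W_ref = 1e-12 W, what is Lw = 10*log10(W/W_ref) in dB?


W / W_ref = 5.2112 / 1e-12 = 5.2112e+12
Lw = 10 * log10(5.2112e+12) = 127.17 dB


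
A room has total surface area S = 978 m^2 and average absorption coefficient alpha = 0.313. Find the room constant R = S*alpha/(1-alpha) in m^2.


R = 978 * 0.313 / (1 - 0.313) = 445.58 m^2


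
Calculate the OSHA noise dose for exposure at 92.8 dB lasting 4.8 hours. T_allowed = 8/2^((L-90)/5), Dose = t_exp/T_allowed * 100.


T_allowed = 8 / 2^((92.8 - 90)/5) = 5.42642 hr
Dose = 4.8 / 5.42642 * 100 = 88.456 %


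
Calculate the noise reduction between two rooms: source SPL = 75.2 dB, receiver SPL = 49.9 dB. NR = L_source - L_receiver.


NR = L_source - L_receiver (difference between source and receiving room levels)
NR = 75.2 - 49.9 = 25.3 dB


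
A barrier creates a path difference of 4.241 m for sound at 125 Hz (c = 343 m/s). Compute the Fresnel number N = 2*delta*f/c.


N = 2*delta*f/c = 2*delta/lambda, where lambda = c/f
lambda = 343 / 125 = 2.744 m
N = 2 * 4.241 / 2.744 = 3.0911


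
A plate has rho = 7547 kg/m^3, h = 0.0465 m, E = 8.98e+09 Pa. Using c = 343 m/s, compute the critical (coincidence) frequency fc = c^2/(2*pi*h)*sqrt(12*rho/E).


12*rho/E = 12*7547/8.98e+09 = 1.00851e-05
sqrt(12*rho/E) = sqrt(1.00851e-05) = 0.0031757
c^2/(2*pi*h) = 343^2/(2*pi*0.0465) = 402676
fc = 402676 * 0.0031757 = 1278.8 Hz


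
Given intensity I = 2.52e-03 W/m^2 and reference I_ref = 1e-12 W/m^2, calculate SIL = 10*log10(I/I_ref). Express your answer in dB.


I / I_ref = 2.52e-03 / 1e-12 = 2.52e+09
SIL = 10 * log10(2.52e+09) = 94.014 dB


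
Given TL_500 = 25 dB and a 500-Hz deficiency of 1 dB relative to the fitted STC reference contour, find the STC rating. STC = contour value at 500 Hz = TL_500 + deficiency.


By ASTM E413, STC = value of the fitted reference contour at 500 Hz.
Contour value at 500 Hz = TL_500 + deficiency = 25 + 1 = 26
STC = 26


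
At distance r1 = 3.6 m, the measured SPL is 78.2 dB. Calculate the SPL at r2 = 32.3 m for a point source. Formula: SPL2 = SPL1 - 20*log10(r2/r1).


r2/r1 = 32.3/3.6 = 8.97222
Correction = 20*log10(8.97222) = 19.058 dB
SPL2 = 78.2 - 19.058 = 59.142 dB
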